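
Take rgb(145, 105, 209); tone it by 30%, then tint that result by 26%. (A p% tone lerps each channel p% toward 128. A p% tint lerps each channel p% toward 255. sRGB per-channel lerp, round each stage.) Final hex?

A 30% tone moves each channel 30% toward 128:
  R: 145 + 0.3×(128−145) = 145 − 5.1 = 139.9 → 140
  G: 105 + 6.9 = 111.9 → 112
  B: 209 + 0.3×(128−209) = 209 − 24.3 = 184.7 → 185
After the tone: rgb(140, 112, 185) = #8C70B9.
Per channel, c → c + 0.26(255 − c):
  R: 140 + 29.9 = 169.9 → 170
  G: 112 + 0.26×(255−112) = 112 + 37.18 = 149.18 → 149
  B: 185 + 0.26×(255−185) = 185 + 18.2 = 203.2 → 203
rgb(170, 149, 203) = #AA95CB.

#AA95CB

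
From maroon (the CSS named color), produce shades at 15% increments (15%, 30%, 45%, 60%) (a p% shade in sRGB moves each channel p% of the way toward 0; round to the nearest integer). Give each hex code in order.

#6D0000, #5A0000, #460000, #330000

CSS maroon is rgb(128, 0, 0).
15%: (128 − 19.2 = 108.8→109, 0→0, 0→0) → #6D0000
30%: (128 − 38.4 = 89.6→90, 0→0, 0→0) → #5A0000
45%: (128 − 57.6 = 70.4→70, 0→0, 0→0) → #460000
60%: (128 − 76.8 = 51.2→51, 0→0, 0→0) → #330000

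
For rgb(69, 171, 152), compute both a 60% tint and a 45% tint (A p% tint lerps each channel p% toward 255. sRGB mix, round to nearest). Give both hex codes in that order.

#B5DDD6, #99D1C6

60% tint:
  R: 69 + 111.6 = 180.6 → 181
  G: 171 + 0.6×(255−171) = 171 + 50.4 = 221.4 → 221
  B: 152 + 0.6×(255−152) = 152 + 61.8 = 213.8 → 214
  → #B5DDD6
45% tint:
  R: 69 + 0.45×(255−69) = 69 + 83.7 = 152.7 → 153
  G: 171 + 37.8 = 208.8 → 209
  B: 152 + 46.35 = 198.35 → 198
  → #99D1C6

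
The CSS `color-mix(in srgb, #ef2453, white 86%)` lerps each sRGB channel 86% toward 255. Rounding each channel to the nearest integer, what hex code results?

#ef2453 is rgb(239, 36, 83).
Lerp each channel 86% toward 255:
  R: 239 + 0.86×(255−239) = 239 + 13.76 = 252.76 → 253
  G: 36 + 0.86×(255−36) = 36 + 188.34 = 224.34 → 224
  B: 83 + 147.92 = 230.92 → 231
rgb(253, 224, 231) = #fde0e7.

#fde0e7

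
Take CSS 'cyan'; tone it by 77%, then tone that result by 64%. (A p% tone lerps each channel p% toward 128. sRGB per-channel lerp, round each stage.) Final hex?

CSS cyan is rgb(0, 255, 255).
Lerp each channel 77% toward 128:
  R: 0 + 98.56 = 98.56 → 99
  G: 255 − 97.79 = 157.21 → 157
  B: 255 + 0.77×(128−255) = 255 − 97.79 = 157.21 → 157
After the tone: rgb(99, 157, 157) = #639D9D.
Lerp each channel 64% toward 128:
  R: 99 + 18.56 = 117.56 → 118
  G: 157 − 18.56 = 138.44 → 138
  B: 157 − 18.56 = 138.44 → 138
rgb(118, 138, 138) = #768A8A.

#768A8A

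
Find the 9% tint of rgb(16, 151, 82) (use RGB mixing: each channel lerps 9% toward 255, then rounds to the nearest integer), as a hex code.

#26A062

A 9% tint moves each channel 9% toward 255:
  R: 16 + 21.51 = 37.51 → 38
  G: 151 + 9.36 = 160.36 → 160
  B: 82 + 0.09×(255−82) = 82 + 15.57 = 97.57 → 98
rgb(38, 160, 98) = #26A062.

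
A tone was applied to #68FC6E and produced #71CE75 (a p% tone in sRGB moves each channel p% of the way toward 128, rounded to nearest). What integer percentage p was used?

37%

#68FC6E is rgb(104, 252, 110); #71CE75 is rgb(113, 206, 117).
On the G channel (widest range): 206 ≈ 252 + (p/100)(128 − 252), so p ≈ 100×(206 − 252)/(128 − 252) = -4600/-124 = 37.10.
p = 37 reproduces all three channels after rounding.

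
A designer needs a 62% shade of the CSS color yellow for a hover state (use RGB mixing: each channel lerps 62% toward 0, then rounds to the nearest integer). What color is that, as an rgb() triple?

CSS yellow is rgb(255, 255, 0).
Per channel, c → c + 0.62(0 − c):
  R: 255 + 0.62×(0−255) = 255 − 158.1 = 96.9 → 97
  G: 255 + 0.62×(0−255) = 255 − 158.1 = 96.9 → 97
  B: 0 + 0 = 0 → 0

rgb(97, 97, 0)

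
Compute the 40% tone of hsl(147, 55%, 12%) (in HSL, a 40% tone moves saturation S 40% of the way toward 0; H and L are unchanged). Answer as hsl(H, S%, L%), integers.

hsl(147, 33%, 12%)

S moves 40% from 55 toward 0: 55 − 22 = 33 → 33.
H and L are unchanged.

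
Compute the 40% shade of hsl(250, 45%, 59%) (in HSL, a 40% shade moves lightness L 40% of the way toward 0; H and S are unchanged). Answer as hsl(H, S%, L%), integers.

L moves 40% from 59 toward 0: 59 − 23.6 = 35.4 → 35.
H and S are unchanged.

hsl(250, 45%, 35%)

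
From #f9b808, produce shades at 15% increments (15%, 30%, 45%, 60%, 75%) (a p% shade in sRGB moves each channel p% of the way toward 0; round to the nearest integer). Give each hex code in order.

#d49c07, #ae8106, #896504, #644a03, #3e2e02

#f9b808 is rgb(249, 184, 8).
15%: (249 − 37.35 = 211.65→212, 184 − 27.6 = 156.4→156, 8 − 1.2 = 6.8→7) → #d49c07
30%: (249 − 74.7 = 174.3→174, 184 − 55.2 = 128.8→129, 8 − 2.4 = 5.6→6) → #ae8106
45%: (249 − 112.05 = 136.95→137, 184 − 82.8 = 101.2→101, 8 − 3.6 = 4.4→4) → #896504
60%: (249 − 149.4 = 99.6→100, 184 − 110.4 = 73.6→74, 8 − 4.8 = 3.2→3) → #644a03
75%: (249 − 186.75 = 62.25→62, 184 − 138 = 46→46, 8 − 6 = 2→2) → #3e2e02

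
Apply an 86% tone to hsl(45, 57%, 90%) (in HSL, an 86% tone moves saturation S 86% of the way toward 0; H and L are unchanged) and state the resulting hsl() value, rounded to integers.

S moves 86% from 57 toward 0: 57 − 49.02 = 7.98 → 8.
H and L are unchanged.

hsl(45, 8%, 90%)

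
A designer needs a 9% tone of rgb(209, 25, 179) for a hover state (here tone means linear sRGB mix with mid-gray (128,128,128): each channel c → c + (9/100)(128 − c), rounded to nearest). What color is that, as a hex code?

#CA22AE

Per channel, c → c + 0.09(128 − c):
  R: 209 − 7.29 = 201.71 → 202
  G: 25 + 0.09×(128−25) = 25 + 9.27 = 34.27 → 34
  B: 179 + 0.09×(128−179) = 179 − 4.59 = 174.41 → 174
rgb(202, 34, 174) = #CA22AE.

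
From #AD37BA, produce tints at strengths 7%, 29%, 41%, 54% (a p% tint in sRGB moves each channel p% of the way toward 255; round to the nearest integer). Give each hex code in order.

#B345BF, #C571CE, #CF89D6, #D9A3DF

#AD37BA is rgb(173, 55, 186).
7%: (173 + 5.74 = 178.74→179, 55 + 14 = 69→69, 186 + 4.83 = 190.83→191) → #B345BF
29%: (173 + 23.78 = 196.78→197, 55 + 58 = 113→113, 186 + 20.01 = 206.01→206) → #C571CE
41%: (173 + 33.62 = 206.62→207, 55 + 82 = 137→137, 186 + 28.29 = 214.29→214) → #CF89D6
54%: (173 + 44.28 = 217.28→217, 55 + 108 = 163→163, 186 + 37.26 = 223.26→223) → #D9A3DF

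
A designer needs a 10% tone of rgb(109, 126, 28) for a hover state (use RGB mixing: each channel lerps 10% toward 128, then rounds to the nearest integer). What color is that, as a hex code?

A 10% tone moves each channel 10% toward 128:
  R: 109 + 0.1×(128−109) = 109 + 1.9 = 110.9 → 111
  G: 126 + 0.1×(128−126) = 126 + 0.2 = 126.2 → 126
  B: 28 + 0.1×(128−28) = 28 + 10 = 38 → 38
rgb(111, 126, 38) = #6F7E26.

#6F7E26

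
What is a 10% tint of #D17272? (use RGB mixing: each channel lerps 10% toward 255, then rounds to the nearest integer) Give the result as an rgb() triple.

#D17272 is rgb(209, 114, 114).
Lerp each channel 10% toward 255:
  R: 209 + 0.1×(255−209) = 209 + 4.6 = 213.6 → 214
  G: 114 + 14.1 = 128.1 → 128
  B: 114 + 14.1 = 128.1 → 128

rgb(214, 128, 128)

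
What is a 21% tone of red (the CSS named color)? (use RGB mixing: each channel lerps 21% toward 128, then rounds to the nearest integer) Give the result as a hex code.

CSS red is rgb(255, 0, 0).
Lerp each channel 21% toward 128:
  R: 255 + 0.21×(128−255) = 255 − 26.67 = 228.33 → 228
  G: 0 + 26.88 = 26.88 → 27
  B: 0 + 0.21×(128−0) = 0 + 26.88 = 26.88 → 27
rgb(228, 27, 27) = #E41B1B.

#E41B1B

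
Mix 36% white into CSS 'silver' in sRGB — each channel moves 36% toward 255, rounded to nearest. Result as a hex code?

#D7D7D7

CSS silver is rgb(192, 192, 192).
A 36% tint moves each channel 36% toward 255:
  R: 192 + 22.68 = 214.68 → 215
  G: 192 + 22.68 = 214.68 → 215
  B: 192 + 22.68 = 214.68 → 215
rgb(215, 215, 215) = #D7D7D7.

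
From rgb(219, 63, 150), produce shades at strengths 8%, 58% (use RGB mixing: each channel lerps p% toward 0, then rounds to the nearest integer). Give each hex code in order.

#c93a8a, #5c1a3f

8%: (219 − 17.52 = 201.48→201, 63 − 5.04 = 57.96→58, 150 − 12 = 138→138) → #c93a8a
58%: (219 − 127.02 = 91.98→92, 63 − 36.54 = 26.46→26, 150 − 87 = 63→63) → #5c1a3f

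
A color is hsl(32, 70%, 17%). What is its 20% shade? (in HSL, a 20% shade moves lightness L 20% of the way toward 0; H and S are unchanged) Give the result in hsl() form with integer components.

L moves 20% from 17 toward 0: 17 − 3.4 = 13.6 → 14.
H and S are unchanged.

hsl(32, 70%, 14%)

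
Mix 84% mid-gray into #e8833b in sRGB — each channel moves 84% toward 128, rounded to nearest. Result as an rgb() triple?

#e8833b is rgb(232, 131, 59).
An 84% tone moves each channel 84% toward 128:
  R: 232 + 0.84×(128−232) = 232 − 87.36 = 144.64 → 145
  G: 131 − 2.52 = 128.48 → 128
  B: 59 + 0.84×(128−59) = 59 + 57.96 = 116.96 → 117

rgb(145, 128, 117)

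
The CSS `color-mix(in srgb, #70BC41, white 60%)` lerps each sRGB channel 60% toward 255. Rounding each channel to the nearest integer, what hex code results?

#C6E4B3

#70BC41 is rgb(112, 188, 65).
Per channel, c → c + 0.6(255 − c):
  R: 112 + 0.6×(255−112) = 112 + 85.8 = 197.8 → 198
  G: 188 + 0.6×(255−188) = 188 + 40.2 = 228.2 → 228
  B: 65 + 114 = 179 → 179
rgb(198, 228, 179) = #C6E4B3.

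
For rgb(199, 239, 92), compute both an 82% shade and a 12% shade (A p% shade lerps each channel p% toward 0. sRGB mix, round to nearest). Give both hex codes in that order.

#242B11, #AFD251

82% shade:
  R: 199 + 0.82×(0−199) = 199 − 163.18 = 35.82 → 36
  G: 239 + 0.82×(0−239) = 239 − 195.98 = 43.02 → 43
  B: 92 + 0.82×(0−92) = 92 − 75.44 = 16.56 → 17
  → #242B11
12% shade:
  R: 199 + 0.12×(0−199) = 199 − 23.88 = 175.12 → 175
  G: 239 + 0.12×(0−239) = 239 − 28.68 = 210.32 → 210
  B: 92 − 11.04 = 80.96 → 81
  → #AFD251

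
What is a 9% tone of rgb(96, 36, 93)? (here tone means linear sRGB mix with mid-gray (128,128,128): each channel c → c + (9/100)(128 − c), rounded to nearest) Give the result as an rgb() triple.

A 9% tone moves each channel 9% toward 128:
  R: 96 + 0.09×(128−96) = 96 + 2.88 = 98.88 → 99
  G: 36 + 0.09×(128−36) = 36 + 8.28 = 44.28 → 44
  B: 93 + 0.09×(128−93) = 93 + 3.15 = 96.15 → 96

rgb(99, 44, 96)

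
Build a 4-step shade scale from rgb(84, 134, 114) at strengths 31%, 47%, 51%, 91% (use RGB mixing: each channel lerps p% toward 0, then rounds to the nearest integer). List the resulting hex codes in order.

#3a5c4f, #2d473c, #294238, #080c0a

31%: (84 − 26.04 = 57.96→58, 134 − 41.54 = 92.46→92, 114 − 35.34 = 78.66→79) → #3a5c4f
47%: (84 − 39.48 = 44.52→45, 134 − 62.98 = 71.02→71, 114 − 53.58 = 60.42→60) → #2d473c
51%: (84 − 42.84 = 41.16→41, 134 − 68.34 = 65.66→66, 114 − 58.14 = 55.86→56) → #294238
91%: (84 − 76.44 = 7.56→8, 134 − 121.94 = 12.06→12, 114 − 103.74 = 10.26→10) → #080c0a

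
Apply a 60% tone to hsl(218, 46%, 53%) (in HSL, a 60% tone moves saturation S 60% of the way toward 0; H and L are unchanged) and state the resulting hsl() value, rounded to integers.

hsl(218, 18%, 53%)

S moves 60% from 46 toward 0: 46 − 27.6 = 18.4 → 18.
H and L are unchanged.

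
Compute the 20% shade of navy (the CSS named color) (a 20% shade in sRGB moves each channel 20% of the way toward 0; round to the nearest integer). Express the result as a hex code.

#000066

CSS navy is rgb(0, 0, 128).
Per channel, c → c + 0.2(0 − c):
  R: 0 + 0.2×(0−0) = 0 + 0 = 0 → 0
  G: 0 + 0.2×(0−0) = 0 + 0 = 0 → 0
  B: 128 + 0.2×(0−128) = 128 − 25.6 = 102.4 → 102
rgb(0, 0, 102) = #000066.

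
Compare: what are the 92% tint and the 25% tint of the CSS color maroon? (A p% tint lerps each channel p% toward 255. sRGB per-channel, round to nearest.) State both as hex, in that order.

#f5ebeb, #a04040

CSS maroon is rgb(128, 0, 0).
92% tint:
  R: 128 + 116.84 = 244.84 → 245
  G: 0 + 234.6 = 234.6 → 235
  B: 0 + 234.6 = 234.6 → 235
  → #f5ebeb
25% tint:
  R: 128 + 31.75 = 159.75 → 160
  G: 0 + 0.25×(255−0) = 0 + 63.75 = 63.75 → 64
  B: 0 + 63.75 = 63.75 → 64
  → #a04040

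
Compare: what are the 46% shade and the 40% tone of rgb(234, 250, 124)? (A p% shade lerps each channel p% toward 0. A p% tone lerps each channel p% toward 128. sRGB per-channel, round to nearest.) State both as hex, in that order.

46% shade:
  R: 234 + 0.46×(0−234) = 234 − 107.64 = 126.36 → 126
  G: 250 − 115 = 135 → 135
  B: 124 − 57.04 = 66.96 → 67
  → #7E8743
40% tone:
  R: 234 − 42.4 = 191.6 → 192
  G: 250 − 48.8 = 201.2 → 201
  B: 124 + 0.4×(128−124) = 124 + 1.6 = 125.6 → 126
  → #C0C97E

#7E8743, #C0C97E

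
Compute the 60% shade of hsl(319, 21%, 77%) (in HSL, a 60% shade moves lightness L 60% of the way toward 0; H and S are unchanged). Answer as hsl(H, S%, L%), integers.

hsl(319, 21%, 31%)

L moves 60% from 77 toward 0: 77 − 46.2 = 30.8 → 31.
H and S are unchanged.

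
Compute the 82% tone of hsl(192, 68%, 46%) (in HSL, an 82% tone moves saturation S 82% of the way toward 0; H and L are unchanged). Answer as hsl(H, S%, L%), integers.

S moves 82% from 68 toward 0: 68 − 55.76 = 12.24 → 12.
H and L are unchanged.

hsl(192, 12%, 46%)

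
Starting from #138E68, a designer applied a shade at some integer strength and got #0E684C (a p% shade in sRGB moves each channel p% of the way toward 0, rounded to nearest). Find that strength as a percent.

27%

#138E68 is rgb(19, 142, 104); #0E684C is rgb(14, 104, 76).
On the G channel (widest range): 104 ≈ 142 + (p/100)(0 − 142), so p ≈ 100×(104 − 142)/(0 − 142) = -3800/-142 = 26.76.
p = 27 reproduces all three channels after rounding.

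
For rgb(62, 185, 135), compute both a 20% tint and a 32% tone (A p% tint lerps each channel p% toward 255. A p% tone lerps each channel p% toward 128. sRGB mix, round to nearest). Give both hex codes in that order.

#65C79F, #53A785

20% tint:
  R: 62 + 0.2×(255−62) = 62 + 38.6 = 100.6 → 101
  G: 185 + 14 = 199 → 199
  B: 135 + 24 = 159 → 159
  → #65C79F
32% tone:
  R: 62 + 0.32×(128−62) = 62 + 21.12 = 83.12 → 83
  G: 185 − 18.24 = 166.76 → 167
  B: 135 − 2.24 = 132.76 → 133
  → #53A785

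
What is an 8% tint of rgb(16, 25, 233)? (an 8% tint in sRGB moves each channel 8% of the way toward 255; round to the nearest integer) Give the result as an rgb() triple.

Per channel, c → c + 0.08(255 − c):
  R: 16 + 19.12 = 35.12 → 35
  G: 25 + 0.08×(255−25) = 25 + 18.4 = 43.4 → 43
  B: 233 + 1.76 = 234.76 → 235

rgb(35, 43, 235)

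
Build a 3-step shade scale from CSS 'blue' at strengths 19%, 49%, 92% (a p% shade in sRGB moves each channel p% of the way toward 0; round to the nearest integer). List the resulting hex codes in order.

#0000cf, #000082, #000014

CSS blue is rgb(0, 0, 255).
19%: (0→0, 0→0, 255 − 48.45 = 206.55→207) → #0000cf
49%: (0→0, 0→0, 255 − 124.95 = 130.05→130) → #000082
92%: (0→0, 0→0, 255 − 234.6 = 20.4→20) → #000014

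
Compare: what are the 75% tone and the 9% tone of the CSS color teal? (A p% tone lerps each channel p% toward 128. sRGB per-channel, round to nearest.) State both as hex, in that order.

CSS teal is rgb(0, 128, 128).
75% tone:
  R: 0 + 0.75×(128−0) = 0 + 96 = 96 → 96
  G: 128 + 0 = 128 → 128
  B: 128 + 0 = 128 → 128
  → #608080
9% tone:
  R: 0 + 0.09×(128−0) = 0 + 11.52 = 11.52 → 12
  G: 128 + 0.09×(128−128) = 128 + 0 = 128 → 128
  B: 128 + 0.09×(128−128) = 128 + 0 = 128 → 128
  → #0C8080

#608080, #0C8080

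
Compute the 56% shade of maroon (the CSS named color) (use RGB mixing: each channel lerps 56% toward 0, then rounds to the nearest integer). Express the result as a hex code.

#380000

CSS maroon is rgb(128, 0, 0).
Lerp each channel 56% toward 0:
  R: 128 − 71.68 = 56.32 → 56
  G: 0 + 0 = 0 → 0
  B: 0 + 0 = 0 → 0
rgb(56, 0, 0) = #380000.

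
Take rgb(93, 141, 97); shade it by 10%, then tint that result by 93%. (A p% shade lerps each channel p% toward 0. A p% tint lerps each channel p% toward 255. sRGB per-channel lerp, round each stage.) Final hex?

Lerp each channel 10% toward 0:
  R: 93 + 0.1×(0−93) = 93 − 9.3 = 83.7 → 84
  G: 141 + 0.1×(0−141) = 141 − 14.1 = 126.9 → 127
  B: 97 + 0.1×(0−97) = 97 − 9.7 = 87.3 → 87
After the shade: rgb(84, 127, 87) = #547F57.
Per channel, c → c + 0.93(255 − c):
  R: 84 + 159.03 = 243.03 → 243
  G: 127 + 0.93×(255−127) = 127 + 119.04 = 246.04 → 246
  B: 87 + 0.93×(255−87) = 87 + 156.24 = 243.24 → 243
rgb(243, 246, 243) = #F3F6F3.

#F3F6F3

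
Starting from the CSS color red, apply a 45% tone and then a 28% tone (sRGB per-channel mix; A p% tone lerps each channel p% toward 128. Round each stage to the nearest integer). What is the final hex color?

#b24e4e

CSS red is rgb(255, 0, 0).
Lerp each channel 45% toward 128:
  R: 255 + 0.45×(128−255) = 255 − 57.15 = 197.85 → 198
  G: 0 + 0.45×(128−0) = 0 + 57.6 = 57.6 → 58
  B: 0 + 57.6 = 57.6 → 58
After the tone: rgb(198, 58, 58) = #c63a3a.
Per channel, c → c + 0.28(128 − c):
  R: 198 − 19.6 = 178.4 → 178
  G: 58 + 0.28×(128−58) = 58 + 19.6 = 77.6 → 78
  B: 58 + 0.28×(128−58) = 58 + 19.6 = 77.6 → 78
rgb(178, 78, 78) = #b24e4e.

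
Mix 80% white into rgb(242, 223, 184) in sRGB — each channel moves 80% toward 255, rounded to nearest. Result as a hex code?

#fcf9f1

Per channel, c → c + 0.8(255 − c):
  R: 242 + 0.8×(255−242) = 242 + 10.4 = 252.4 → 252
  G: 223 + 0.8×(255−223) = 223 + 25.6 = 248.6 → 249
  B: 184 + 56.8 = 240.8 → 241
rgb(252, 249, 241) = #fcf9f1.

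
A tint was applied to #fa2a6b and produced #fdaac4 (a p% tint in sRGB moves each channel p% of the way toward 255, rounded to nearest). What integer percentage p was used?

#fa2a6b is rgb(250, 42, 107); #fdaac4 is rgb(253, 170, 196).
On the G channel (widest range): 170 ≈ 42 + (p/100)(255 − 42), so p ≈ 100×(170 − 42)/(255 − 42) = 12800/213 = 60.09.
p = 60 reproduces all three channels after rounding.

60%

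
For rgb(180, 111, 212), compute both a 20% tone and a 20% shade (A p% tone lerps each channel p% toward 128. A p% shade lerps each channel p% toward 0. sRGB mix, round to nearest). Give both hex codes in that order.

#AA72C3, #9059AA

20% tone:
  R: 180 + 0.2×(128−180) = 180 − 10.4 = 169.6 → 170
  G: 111 + 0.2×(128−111) = 111 + 3.4 = 114.4 → 114
  B: 212 + 0.2×(128−212) = 212 − 16.8 = 195.2 → 195
  → #AA72C3
20% shade:
  R: 180 − 36 = 144 → 144
  G: 111 − 22.2 = 88.8 → 89
  B: 212 + 0.2×(0−212) = 212 − 42.4 = 169.6 → 170
  → #9059AA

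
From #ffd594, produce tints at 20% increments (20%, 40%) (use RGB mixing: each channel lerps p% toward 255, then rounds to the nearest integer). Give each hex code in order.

#ffd594 is rgb(255, 213, 148).
20%: (255→255, 213 + 8.4 = 221.4→221, 148 + 21.4 = 169.4→169) → #ffdda9
40%: (255→255, 213 + 16.8 = 229.8→230, 148 + 42.8 = 190.8→191) → #ffe6bf

#ffdda9, #ffe6bf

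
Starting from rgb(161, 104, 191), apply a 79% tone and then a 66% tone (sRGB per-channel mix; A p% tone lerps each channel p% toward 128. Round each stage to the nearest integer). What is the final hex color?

#827e84

A 79% tone moves each channel 79% toward 128:
  R: 161 + 0.79×(128−161) = 161 − 26.07 = 134.93 → 135
  G: 104 + 0.79×(128−104) = 104 + 18.96 = 122.96 → 123
  B: 191 − 49.77 = 141.23 → 141
After the tone: rgb(135, 123, 141) = #877b8d.
Per channel, c → c + 0.66(128 − c):
  R: 135 + 0.66×(128−135) = 135 − 4.62 = 130.38 → 130
  G: 123 + 3.3 = 126.3 → 126
  B: 141 − 8.58 = 132.42 → 132
rgb(130, 126, 132) = #827e84.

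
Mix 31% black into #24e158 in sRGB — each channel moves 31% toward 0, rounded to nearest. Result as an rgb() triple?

rgb(25, 155, 61)

#24e158 is rgb(36, 225, 88).
Per channel, c → c + 0.31(0 − c):
  R: 36 + 0.31×(0−36) = 36 − 11.16 = 24.84 → 25
  G: 225 + 0.31×(0−225) = 225 − 69.75 = 155.25 → 155
  B: 88 + 0.31×(0−88) = 88 − 27.28 = 60.72 → 61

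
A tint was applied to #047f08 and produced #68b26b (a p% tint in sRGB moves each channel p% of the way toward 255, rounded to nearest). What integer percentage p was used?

#047f08 is rgb(4, 127, 8); #68b26b is rgb(104, 178, 107).
On the R channel (widest range): 104 ≈ 4 + (p/100)(255 − 4), so p ≈ 100×(104 − 4)/(255 − 4) = 10000/251 = 39.84.
p = 40 reproduces all three channels after rounding.

40%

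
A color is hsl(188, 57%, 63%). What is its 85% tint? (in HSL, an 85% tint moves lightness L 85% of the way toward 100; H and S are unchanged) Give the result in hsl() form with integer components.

hsl(188, 57%, 94%)

L moves 85% from 63 toward 100: 63 + 31.45 = 94.45 → 94.
H and S are unchanged.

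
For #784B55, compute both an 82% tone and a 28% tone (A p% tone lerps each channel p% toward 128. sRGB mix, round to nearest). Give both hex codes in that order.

#784B55 is rgb(120, 75, 85).
82% tone:
  R: 120 + 0.82×(128−120) = 120 + 6.56 = 126.56 → 127
  G: 75 + 0.82×(128−75) = 75 + 43.46 = 118.46 → 118
  B: 85 + 0.82×(128−85) = 85 + 35.26 = 120.26 → 120
  → #7F7678
28% tone:
  R: 120 + 0.28×(128−120) = 120 + 2.24 = 122.24 → 122
  G: 75 + 14.84 = 89.84 → 90
  B: 85 + 0.28×(128−85) = 85 + 12.04 = 97.04 → 97
  → #7A5A61

#7F7678, #7A5A61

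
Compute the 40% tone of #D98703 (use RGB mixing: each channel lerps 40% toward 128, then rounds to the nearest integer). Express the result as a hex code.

#D98703 is rgb(217, 135, 3).
Lerp each channel 40% toward 128:
  R: 217 − 35.6 = 181.4 → 181
  G: 135 + 0.4×(128−135) = 135 − 2.8 = 132.2 → 132
  B: 3 + 0.4×(128−3) = 3 + 50 = 53 → 53
rgb(181, 132, 53) = #B58435.

#B58435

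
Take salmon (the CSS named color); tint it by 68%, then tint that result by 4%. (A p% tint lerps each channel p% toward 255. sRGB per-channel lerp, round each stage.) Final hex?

CSS salmon is rgb(250, 128, 114).
A 68% tint moves each channel 68% toward 255:
  R: 250 + 3.4 = 253.4 → 253
  G: 128 + 0.68×(255−128) = 128 + 86.36 = 214.36 → 214
  B: 114 + 0.68×(255−114) = 114 + 95.88 = 209.88 → 210
After the tint: rgb(253, 214, 210) = #fdd6d2.
A 4% tint moves each channel 4% toward 255:
  R: 253 + 0.04×(255−253) = 253 + 0.08 = 253.08 → 253
  G: 214 + 0.04×(255−214) = 214 + 1.64 = 215.64 → 216
  B: 210 + 0.04×(255−210) = 210 + 1.8 = 211.8 → 212
rgb(253, 216, 212) = #fdd8d4.

#fdd8d4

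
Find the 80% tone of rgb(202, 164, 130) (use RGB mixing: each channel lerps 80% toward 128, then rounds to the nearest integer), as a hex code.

Per channel, c → c + 0.8(128 − c):
  R: 202 − 59.2 = 142.8 → 143
  G: 164 + 0.8×(128−164) = 164 − 28.8 = 135.2 → 135
  B: 130 − 1.6 = 128.4 → 128
rgb(143, 135, 128) = #8F8780.

#8F8780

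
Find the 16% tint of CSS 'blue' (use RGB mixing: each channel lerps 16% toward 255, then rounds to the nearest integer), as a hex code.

CSS blue is rgb(0, 0, 255).
Per channel, c → c + 0.16(255 − c):
  R: 0 + 40.8 = 40.8 → 41
  G: 0 + 0.16×(255−0) = 0 + 40.8 = 40.8 → 41
  B: 255 + 0 = 255 → 255
rgb(41, 41, 255) = #2929ff.

#2929ff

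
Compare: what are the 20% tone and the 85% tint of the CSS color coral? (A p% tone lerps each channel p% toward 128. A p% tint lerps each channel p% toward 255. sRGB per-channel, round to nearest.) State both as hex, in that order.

#E67F5A, #FFECE5

CSS coral is rgb(255, 127, 80).
20% tone:
  R: 255 − 25.4 = 229.6 → 230
  G: 127 + 0.2×(128−127) = 127 + 0.2 = 127.2 → 127
  B: 80 + 0.2×(128−80) = 80 + 9.6 = 89.6 → 90
  → #E67F5A
85% tint:
  R: 255 + 0 = 255 → 255
  G: 127 + 0.85×(255−127) = 127 + 108.8 = 235.8 → 236
  B: 80 + 0.85×(255−80) = 80 + 148.75 = 228.75 → 229
  → #FFECE5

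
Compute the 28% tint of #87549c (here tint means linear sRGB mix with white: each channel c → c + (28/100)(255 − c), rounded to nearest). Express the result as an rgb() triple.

rgb(169, 132, 184)

#87549c is rgb(135, 84, 156).
Per channel, c → c + 0.28(255 − c):
  R: 135 + 33.6 = 168.6 → 169
  G: 84 + 0.28×(255−84) = 84 + 47.88 = 131.88 → 132
  B: 156 + 0.28×(255−156) = 156 + 27.72 = 183.72 → 184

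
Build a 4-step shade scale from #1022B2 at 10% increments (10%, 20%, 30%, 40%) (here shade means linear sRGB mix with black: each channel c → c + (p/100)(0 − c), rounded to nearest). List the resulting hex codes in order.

#0E1FA0, #0D1B8E, #0B187D, #0A146B

#1022B2 is rgb(16, 34, 178).
10%: (16 − 1.6 = 14.4→14, 34 − 3.4 = 30.6→31, 178 − 17.8 = 160.2→160) → #0E1FA0
20%: (16 − 3.2 = 12.8→13, 34 − 6.8 = 27.2→27, 178 − 35.6 = 142.4→142) → #0D1B8E
30%: (16 − 4.8 = 11.2→11, 34 − 10.2 = 23.8→24, 178 − 53.4 = 124.6→125) → #0B187D
40%: (16 − 6.4 = 9.6→10, 34 − 13.6 = 20.4→20, 178 − 71.2 = 106.8→107) → #0A146B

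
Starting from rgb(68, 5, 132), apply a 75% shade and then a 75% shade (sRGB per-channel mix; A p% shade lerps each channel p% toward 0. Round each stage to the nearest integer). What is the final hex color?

#040008

Lerp each channel 75% toward 0:
  R: 68 + 0.75×(0−68) = 68 − 51 = 17 → 17
  G: 5 + 0.75×(0−5) = 5 − 3.75 = 1.25 → 1
  B: 132 + 0.75×(0−132) = 132 − 99 = 33 → 33
After the shade: rgb(17, 1, 33) = #110121.
Per channel, c → c + 0.75(0 − c):
  R: 17 − 12.75 = 4.25 → 4
  G: 1 − 0.75 = 0.25 → 0
  B: 33 + 0.75×(0−33) = 33 − 24.75 = 8.25 → 8
rgb(4, 0, 8) = #040008.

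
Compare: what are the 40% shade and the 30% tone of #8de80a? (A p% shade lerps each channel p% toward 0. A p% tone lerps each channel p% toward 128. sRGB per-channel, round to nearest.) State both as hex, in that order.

#8de80a is rgb(141, 232, 10).
40% shade:
  R: 141 + 0.4×(0−141) = 141 − 56.4 = 84.6 → 85
  G: 232 + 0.4×(0−232) = 232 − 92.8 = 139.2 → 139
  B: 10 + 0.4×(0−10) = 10 − 4 = 6 → 6
  → #558b06
30% tone:
  R: 141 − 3.9 = 137.1 → 137
  G: 232 + 0.3×(128−232) = 232 − 31.2 = 200.8 → 201
  B: 10 + 35.4 = 45.4 → 45
  → #89c92d

#558b06, #89c92d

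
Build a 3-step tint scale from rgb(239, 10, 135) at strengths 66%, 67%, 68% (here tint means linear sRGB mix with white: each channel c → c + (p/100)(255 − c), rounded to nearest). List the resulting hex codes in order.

66%: (239 + 10.56 = 249.56→250, 10 + 161.7 = 171.7→172, 135 + 79.2 = 214.2→214) → #faacd6
67%: (239 + 10.72 = 249.72→250, 10 + 164.15 = 174.15→174, 135 + 80.4 = 215.4→215) → #faaed7
68%: (239 + 10.88 = 249.88→250, 10 + 166.6 = 176.6→177, 135 + 81.6 = 216.6→217) → #fab1d9

#faacd6, #faaed7, #fab1d9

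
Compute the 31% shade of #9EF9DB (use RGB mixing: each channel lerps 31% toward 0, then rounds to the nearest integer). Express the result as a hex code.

#9EF9DB is rgb(158, 249, 219).
Lerp each channel 31% toward 0:
  R: 158 − 48.98 = 109.02 → 109
  G: 249 + 0.31×(0−249) = 249 − 77.19 = 171.81 → 172
  B: 219 + 0.31×(0−219) = 219 − 67.89 = 151.11 → 151
rgb(109, 172, 151) = #6DAC97.

#6DAC97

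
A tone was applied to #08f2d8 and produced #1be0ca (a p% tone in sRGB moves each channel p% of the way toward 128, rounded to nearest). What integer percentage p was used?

16%

#08f2d8 is rgb(8, 242, 216); #1be0ca is rgb(27, 224, 202).
On the R channel (widest range): 27 ≈ 8 + (p/100)(128 − 8), so p ≈ 100×(27 − 8)/(128 − 8) = 1900/120 = 15.83.
p = 16 reproduces all three channels after rounding.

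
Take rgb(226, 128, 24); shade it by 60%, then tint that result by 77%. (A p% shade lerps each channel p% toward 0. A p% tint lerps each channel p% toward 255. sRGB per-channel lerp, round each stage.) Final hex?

#D9D0C7

A 60% shade moves each channel 60% toward 0:
  R: 226 − 135.6 = 90.4 → 90
  G: 128 + 0.6×(0−128) = 128 − 76.8 = 51.2 → 51
  B: 24 + 0.6×(0−24) = 24 − 14.4 = 9.6 → 10
After the shade: rgb(90, 51, 10) = #5A330A.
Lerp each channel 77% toward 255:
  R: 90 + 127.05 = 217.05 → 217
  G: 51 + 0.77×(255−51) = 51 + 157.08 = 208.08 → 208
  B: 10 + 0.77×(255−10) = 10 + 188.65 = 198.65 → 199
rgb(217, 208, 199) = #D9D0C7.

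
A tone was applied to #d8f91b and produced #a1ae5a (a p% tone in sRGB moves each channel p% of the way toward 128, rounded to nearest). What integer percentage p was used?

62%

#d8f91b is rgb(216, 249, 27); #a1ae5a is rgb(161, 174, 90).
On the G channel (widest range): 174 ≈ 249 + (p/100)(128 − 249), so p ≈ 100×(174 − 249)/(128 − 249) = -7500/-121 = 61.98.
p = 62 reproduces all three channels after rounding.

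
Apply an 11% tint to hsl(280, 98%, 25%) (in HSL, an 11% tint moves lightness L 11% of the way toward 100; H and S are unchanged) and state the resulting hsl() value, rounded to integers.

L moves 11% from 25 toward 100: 25 + 8.25 = 33.25 → 33.
H and S are unchanged.

hsl(280, 98%, 33%)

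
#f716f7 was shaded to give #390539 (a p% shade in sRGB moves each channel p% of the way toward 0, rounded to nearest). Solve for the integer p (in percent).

#f716f7 is rgb(247, 22, 247); #390539 is rgb(57, 5, 57).
On the R channel (widest range): 57 ≈ 247 + (p/100)(0 − 247), so p ≈ 100×(57 − 247)/(0 − 247) = -19000/-247 = 76.92.
p = 77 reproduces all three channels after rounding.

77%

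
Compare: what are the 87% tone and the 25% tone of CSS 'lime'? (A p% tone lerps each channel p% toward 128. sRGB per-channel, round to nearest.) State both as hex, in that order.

CSS lime is rgb(0, 255, 0).
87% tone:
  R: 0 + 0.87×(128−0) = 0 + 111.36 = 111.36 → 111
  G: 255 − 110.49 = 144.51 → 145
  B: 0 + 0.87×(128−0) = 0 + 111.36 = 111.36 → 111
  → #6f916f
25% tone:
  R: 0 + 32 = 32 → 32
  G: 255 + 0.25×(128−255) = 255 − 31.75 = 223.25 → 223
  B: 0 + 0.25×(128−0) = 0 + 32 = 32 → 32
  → #20df20

#6f916f, #20df20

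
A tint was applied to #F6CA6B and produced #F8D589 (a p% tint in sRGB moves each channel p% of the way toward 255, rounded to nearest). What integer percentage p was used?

#F6CA6B is rgb(246, 202, 107); #F8D589 is rgb(248, 213, 137).
On the B channel (widest range): 137 ≈ 107 + (p/100)(255 − 107), so p ≈ 100×(137 − 107)/(255 − 107) = 3000/148 = 20.27.
p = 20 reproduces all three channels after rounding.

20%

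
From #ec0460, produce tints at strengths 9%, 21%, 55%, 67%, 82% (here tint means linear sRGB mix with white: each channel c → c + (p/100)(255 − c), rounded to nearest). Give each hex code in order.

#ec0460 is rgb(236, 4, 96).
9%: (236 + 1.71 = 237.71→238, 4 + 22.59 = 26.59→27, 96 + 14.31 = 110.31→110) → #ee1b6e
21%: (236 + 3.99 = 239.99→240, 4 + 52.71 = 56.71→57, 96 + 33.39 = 129.39→129) → #f03981
55%: (236 + 10.45 = 246.45→246, 4 + 138.05 = 142.05→142, 96 + 87.45 = 183.45→183) → #f68eb7
67%: (236 + 12.73 = 248.73→249, 4 + 168.17 = 172.17→172, 96 + 106.53 = 202.53→203) → #f9accb
82%: (236 + 15.58 = 251.58→252, 4 + 205.82 = 209.82→210, 96 + 130.38 = 226.38→226) → #fcd2e2

#ee1b6e, #f03981, #f68eb7, #f9accb, #fcd2e2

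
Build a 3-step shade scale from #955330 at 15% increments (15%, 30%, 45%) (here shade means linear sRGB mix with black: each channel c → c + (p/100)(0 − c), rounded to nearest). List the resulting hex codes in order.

#7f4729, #683a22, #522e1a

#955330 is rgb(149, 83, 48).
15%: (149 − 22.35 = 126.65→127, 83 − 12.45 = 70.55→71, 48 − 7.2 = 40.8→41) → #7f4729
30%: (149 − 44.7 = 104.3→104, 83 − 24.9 = 58.1→58, 48 − 14.4 = 33.6→34) → #683a22
45%: (149 − 67.05 = 81.95→82, 83 − 37.35 = 45.65→46, 48 − 21.6 = 26.4→26) → #522e1a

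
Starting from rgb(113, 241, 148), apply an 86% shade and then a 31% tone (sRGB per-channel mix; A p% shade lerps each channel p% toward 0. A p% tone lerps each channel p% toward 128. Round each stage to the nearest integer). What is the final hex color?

#333f36

An 86% shade moves each channel 86% toward 0:
  R: 113 − 97.18 = 15.82 → 16
  G: 241 + 0.86×(0−241) = 241 − 207.26 = 33.74 → 34
  B: 148 − 127.28 = 20.72 → 21
After the shade: rgb(16, 34, 21) = #102215.
Lerp each channel 31% toward 128:
  R: 16 + 0.31×(128−16) = 16 + 34.72 = 50.72 → 51
  G: 34 + 29.14 = 63.14 → 63
  B: 21 + 0.31×(128−21) = 21 + 33.17 = 54.17 → 54
rgb(51, 63, 54) = #333f36.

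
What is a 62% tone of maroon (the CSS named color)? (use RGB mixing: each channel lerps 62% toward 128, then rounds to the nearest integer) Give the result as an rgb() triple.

rgb(128, 79, 79)

CSS maroon is rgb(128, 0, 0).
Per channel, c → c + 0.62(128 − c):
  R: 128 + 0 = 128 → 128
  G: 0 + 79.36 = 79.36 → 79
  B: 0 + 79.36 = 79.36 → 79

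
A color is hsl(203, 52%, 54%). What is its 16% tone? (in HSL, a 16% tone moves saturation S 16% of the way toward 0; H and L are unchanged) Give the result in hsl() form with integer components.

S moves 16% from 52 toward 0: 52 − 8.32 = 43.68 → 44.
H and L are unchanged.

hsl(203, 44%, 54%)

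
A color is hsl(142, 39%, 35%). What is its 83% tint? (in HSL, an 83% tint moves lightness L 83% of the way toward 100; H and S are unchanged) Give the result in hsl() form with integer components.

hsl(142, 39%, 89%)

L moves 83% from 35 toward 100: 35 + 53.95 = 88.95 → 89.
H and S are unchanged.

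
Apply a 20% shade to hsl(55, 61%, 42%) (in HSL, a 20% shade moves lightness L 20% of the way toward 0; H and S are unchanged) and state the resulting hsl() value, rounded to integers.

L moves 20% from 42 toward 0: 42 − 8.4 = 33.6 → 34.
H and S are unchanged.

hsl(55, 61%, 34%)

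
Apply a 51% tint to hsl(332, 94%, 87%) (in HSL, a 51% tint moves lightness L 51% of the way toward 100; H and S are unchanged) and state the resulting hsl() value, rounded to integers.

hsl(332, 94%, 94%)

L moves 51% from 87 toward 100: 87 + 6.63 = 93.63 → 94.
H and S are unchanged.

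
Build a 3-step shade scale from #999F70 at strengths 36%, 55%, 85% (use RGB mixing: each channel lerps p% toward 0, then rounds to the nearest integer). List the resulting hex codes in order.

#999F70 is rgb(153, 159, 112).
36%: (153 − 55.08 = 97.92→98, 159 − 57.24 = 101.76→102, 112 − 40.32 = 71.68→72) → #626648
55%: (153 − 84.15 = 68.85→69, 159 − 87.45 = 71.55→72, 112 − 61.6 = 50.4→50) → #454832
85%: (153 − 130.05 = 22.95→23, 159 − 135.15 = 23.85→24, 112 − 95.2 = 16.8→17) → #171811

#626648, #454832, #171811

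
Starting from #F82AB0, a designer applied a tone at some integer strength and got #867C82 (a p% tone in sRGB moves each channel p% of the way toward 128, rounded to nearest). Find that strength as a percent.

#F82AB0 is rgb(248, 42, 176); #867C82 is rgb(134, 124, 130).
On the R channel (widest range): 134 ≈ 248 + (p/100)(128 − 248), so p ≈ 100×(134 − 248)/(128 − 248) = -11400/-120 = 95.00.
p = 95 reproduces all three channels after rounding.

95%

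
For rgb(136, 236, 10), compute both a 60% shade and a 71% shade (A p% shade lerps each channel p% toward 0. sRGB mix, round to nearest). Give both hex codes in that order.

60% shade:
  R: 136 − 81.6 = 54.4 → 54
  G: 236 − 141.6 = 94.4 → 94
  B: 10 + 0.6×(0−10) = 10 − 6 = 4 → 4
  → #365E04
71% shade:
  R: 136 + 0.71×(0−136) = 136 − 96.56 = 39.44 → 39
  G: 236 − 167.56 = 68.44 → 68
  B: 10 − 7.1 = 2.9 → 3
  → #274403

#365E04, #274403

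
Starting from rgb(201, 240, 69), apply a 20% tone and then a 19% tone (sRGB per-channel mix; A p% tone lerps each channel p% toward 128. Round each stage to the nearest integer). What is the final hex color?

#AFC95A

Lerp each channel 20% toward 128:
  R: 201 − 14.6 = 186.4 → 186
  G: 240 − 22.4 = 217.6 → 218
  B: 69 + 11.8 = 80.8 → 81
After the tone: rgb(186, 218, 81) = #BADA51.
A 19% tone moves each channel 19% toward 128:
  R: 186 + 0.19×(128−186) = 186 − 11.02 = 174.98 → 175
  G: 218 − 17.1 = 200.9 → 201
  B: 81 + 0.19×(128−81) = 81 + 8.93 = 89.93 → 90
rgb(175, 201, 90) = #AFC95A.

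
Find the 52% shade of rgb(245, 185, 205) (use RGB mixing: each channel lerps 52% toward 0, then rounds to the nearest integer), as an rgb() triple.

A 52% shade moves each channel 52% toward 0:
  R: 245 + 0.52×(0−245) = 245 − 127.4 = 117.6 → 118
  G: 185 − 96.2 = 88.8 → 89
  B: 205 − 106.6 = 98.4 → 98

rgb(118, 89, 98)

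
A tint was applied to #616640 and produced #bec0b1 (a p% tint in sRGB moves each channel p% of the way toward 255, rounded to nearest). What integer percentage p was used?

#616640 is rgb(97, 102, 64); #bec0b1 is rgb(190, 192, 177).
On the B channel (widest range): 177 ≈ 64 + (p/100)(255 − 64), so p ≈ 100×(177 − 64)/(255 − 64) = 11300/191 = 59.16.
p = 59 reproduces all three channels after rounding.

59%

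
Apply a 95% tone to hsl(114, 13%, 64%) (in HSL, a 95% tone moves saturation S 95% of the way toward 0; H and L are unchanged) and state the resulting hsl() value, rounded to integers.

S moves 95% from 13 toward 0: 13 − 12.35 = 0.65 → 1.
H and L are unchanged.

hsl(114, 1%, 64%)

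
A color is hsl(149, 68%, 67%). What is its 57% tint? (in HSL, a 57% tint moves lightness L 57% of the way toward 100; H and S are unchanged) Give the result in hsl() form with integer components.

hsl(149, 68%, 86%)

L moves 57% from 67 toward 100: 67 + 18.81 = 85.81 → 86.
H and S are unchanged.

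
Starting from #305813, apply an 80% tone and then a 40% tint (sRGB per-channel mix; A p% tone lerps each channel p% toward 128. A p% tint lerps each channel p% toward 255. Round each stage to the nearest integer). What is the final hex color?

#a9aea6

#305813 is rgb(48, 88, 19).
Per channel, c → c + 0.8(128 − c):
  R: 48 + 0.8×(128−48) = 48 + 64 = 112 → 112
  G: 88 + 0.8×(128−88) = 88 + 32 = 120 → 120
  B: 19 + 87.2 = 106.2 → 106
After the tone: rgb(112, 120, 106) = #70786a.
A 40% tint moves each channel 40% toward 255:
  R: 112 + 0.4×(255−112) = 112 + 57.2 = 169.2 → 169
  G: 120 + 54 = 174 → 174
  B: 106 + 0.4×(255−106) = 106 + 59.6 = 165.6 → 166
rgb(169, 174, 166) = #a9aea6.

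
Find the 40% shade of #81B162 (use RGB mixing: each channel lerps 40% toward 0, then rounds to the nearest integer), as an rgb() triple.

#81B162 is rgb(129, 177, 98).
A 40% shade moves each channel 40% toward 0:
  R: 129 + 0.4×(0−129) = 129 − 51.6 = 77.4 → 77
  G: 177 + 0.4×(0−177) = 177 − 70.8 = 106.2 → 106
  B: 98 + 0.4×(0−98) = 98 − 39.2 = 58.8 → 59

rgb(77, 106, 59)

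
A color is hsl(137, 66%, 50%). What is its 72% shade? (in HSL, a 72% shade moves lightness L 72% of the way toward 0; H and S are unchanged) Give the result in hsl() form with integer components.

hsl(137, 66%, 14%)

L moves 72% from 50 toward 0: 50 − 36 = 14 → 14.
H and S are unchanged.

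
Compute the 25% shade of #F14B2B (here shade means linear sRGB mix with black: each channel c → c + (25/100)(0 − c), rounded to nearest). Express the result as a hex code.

#B53820

#F14B2B is rgb(241, 75, 43).
Per channel, c → c + 0.25(0 − c):
  R: 241 − 60.25 = 180.75 → 181
  G: 75 + 0.25×(0−75) = 75 − 18.75 = 56.25 → 56
  B: 43 + 0.25×(0−43) = 43 − 10.75 = 32.25 → 32
rgb(181, 56, 32) = #B53820.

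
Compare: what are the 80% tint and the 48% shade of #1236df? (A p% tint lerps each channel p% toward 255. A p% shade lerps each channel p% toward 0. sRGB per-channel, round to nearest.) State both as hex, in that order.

#1236df is rgb(18, 54, 223).
80% tint:
  R: 18 + 189.6 = 207.6 → 208
  G: 54 + 0.8×(255−54) = 54 + 160.8 = 214.8 → 215
  B: 223 + 25.6 = 248.6 → 249
  → #d0d7f9
48% shade:
  R: 18 − 8.64 = 9.36 → 9
  G: 54 + 0.48×(0−54) = 54 − 25.92 = 28.08 → 28
  B: 223 + 0.48×(0−223) = 223 − 107.04 = 115.96 → 116
  → #091c74

#d0d7f9, #091c74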